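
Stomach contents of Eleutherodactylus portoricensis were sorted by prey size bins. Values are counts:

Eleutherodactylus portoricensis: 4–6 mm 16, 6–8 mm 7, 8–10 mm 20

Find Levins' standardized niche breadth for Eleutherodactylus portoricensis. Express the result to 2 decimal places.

Proportions for Eleutherodactylus portoricensis (n=43): 16/43=0.3721, 7/43=0.1628, 20/43=0.4651
Σpᵢ² = 0.3721² + 0.1628² + 0.4651² = 0.138458 + 0.026504 + 0.216318 = 0.381280
B = 1 / 0.381280 = 2.6227
Bₛ = (B − 1)/(n − 1) = (2.6227 − 1)/(3 − 1) = 1.6227/2 = 0.8114

0.81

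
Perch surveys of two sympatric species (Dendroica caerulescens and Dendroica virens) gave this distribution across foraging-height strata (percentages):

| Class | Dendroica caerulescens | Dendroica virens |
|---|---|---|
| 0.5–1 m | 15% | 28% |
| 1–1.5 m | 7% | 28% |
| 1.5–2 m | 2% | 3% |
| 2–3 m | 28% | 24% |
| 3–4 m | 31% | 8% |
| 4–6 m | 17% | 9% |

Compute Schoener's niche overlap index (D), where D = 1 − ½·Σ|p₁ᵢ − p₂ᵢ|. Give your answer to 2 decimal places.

Convert percentages to proportions (divide by 100).
Σ|p₁ᵢ − p₂ᵢ| = 0.13 + 0.21 + 0.01 + 0.04 + 0.23 + 0.08 = 0.70
D = 1 − ½ × 0.70 = 1 − 0.350 = 0.6500

0.65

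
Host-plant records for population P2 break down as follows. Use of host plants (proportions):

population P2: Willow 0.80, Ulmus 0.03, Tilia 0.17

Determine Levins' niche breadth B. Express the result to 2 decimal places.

Σpᵢ² = 0.80² + 0.03² + 0.17² = 0.6400 + 0.0009 + 0.0289 = 0.6698
B = 1 / 0.6698 = 1.4930

1.49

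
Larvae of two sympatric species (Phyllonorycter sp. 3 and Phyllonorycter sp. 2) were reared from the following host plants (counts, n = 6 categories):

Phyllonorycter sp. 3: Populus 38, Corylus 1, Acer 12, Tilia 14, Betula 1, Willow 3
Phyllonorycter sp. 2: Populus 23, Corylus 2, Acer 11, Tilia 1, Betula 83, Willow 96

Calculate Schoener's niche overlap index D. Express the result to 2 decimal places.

Proportions for Phyllonorycter sp. 3 (n=69): 38/69=0.5507, 1/69=0.0145, 12/69=0.1739, 14/69=0.2029, 1/69=0.0145, 3/69=0.0435
Proportions for Phyllonorycter sp. 2 (n=216): 23/216=0.1065, 2/216=0.0093, 11/216=0.0509, 1/216=0.0046, 83/216=0.3843, 96/216=0.4444
Σ|p₁ᵢ − p₂ᵢ| = 0.4442 + 0.0052 + 0.1230 + 0.1983 + 0.3698 + 0.4009 = 1.5414
D = 1 − ½ × 1.5414 = 1 − 0.77070 = 0.22930

0.23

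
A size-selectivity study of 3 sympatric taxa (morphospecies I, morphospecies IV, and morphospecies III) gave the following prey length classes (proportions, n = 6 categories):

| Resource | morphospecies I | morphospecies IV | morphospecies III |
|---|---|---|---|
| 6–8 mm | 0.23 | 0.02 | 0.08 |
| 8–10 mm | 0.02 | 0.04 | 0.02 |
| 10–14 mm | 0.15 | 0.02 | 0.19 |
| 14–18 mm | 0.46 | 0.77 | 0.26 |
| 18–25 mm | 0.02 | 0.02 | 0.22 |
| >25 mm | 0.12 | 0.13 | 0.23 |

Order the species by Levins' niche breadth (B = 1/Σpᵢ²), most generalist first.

Σp_Iᵢ² = 0.23² + 0.02² + 0.15² + 0.46² + 0.02² + 0.12² = 0.0529 + 0.0004 + 0.0225 + 0.2116 + 0.0004 + 0.0144 = 0.3022
B_I = 1 / 0.3022 = 3.3091
Σp_IVᵢ² = 0.02² + 0.04² + 0.02² + 0.77² + 0.02² + 0.13² = 0.0004 + 0.0016 + 0.0004 + 0.5929 + 0.0004 + 0.0169 = 0.6126
B_IV = 1 / 0.6126 = 1.6324
Σp_IIIᵢ² = 0.08² + 0.02² + 0.19² + 0.26² + 0.22² + 0.23² = 0.0064 + 0.0004 + 0.0361 + 0.0676 + 0.0484 + 0.0529 = 0.2118
B_III = 1 / 0.2118 = 4.7214
Ranking by B (broadest → narrowest): morphospecies III (4.72) > morphospecies I (3.31) > morphospecies IV (1.63)

morphospecies III > morphospecies I > morphospecies IV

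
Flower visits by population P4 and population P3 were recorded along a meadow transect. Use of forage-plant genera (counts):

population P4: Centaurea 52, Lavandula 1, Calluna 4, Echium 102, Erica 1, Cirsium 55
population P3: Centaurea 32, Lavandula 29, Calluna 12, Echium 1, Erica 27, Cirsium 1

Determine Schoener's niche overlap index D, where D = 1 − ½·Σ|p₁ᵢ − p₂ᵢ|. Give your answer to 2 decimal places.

0.29

Proportions for population P4 (n=215): 52/215=0.2419, 1/215=0.0047, 4/215=0.0186, 102/215=0.4744, 1/215=0.0047, 55/215=0.2558
Proportions for population P3 (n=102): 32/102=0.3137, 29/102=0.2843, 12/102=0.1176, 1/102=0.0098, 27/102=0.2647, 1/102=0.0098
Σ|p₁ᵢ − p₂ᵢ| = 0.0718 + 0.2796 + 0.0990 + 0.4646 + 0.2600 + 0.2460 = 1.4210
D = 1 − ½ × 1.4210 = 1 − 0.71050 = 0.28950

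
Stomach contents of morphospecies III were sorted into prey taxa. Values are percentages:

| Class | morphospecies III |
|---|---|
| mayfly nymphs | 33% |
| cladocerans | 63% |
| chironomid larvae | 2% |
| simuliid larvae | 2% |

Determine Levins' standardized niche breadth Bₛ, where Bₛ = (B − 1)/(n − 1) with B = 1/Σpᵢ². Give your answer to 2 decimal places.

Convert percentages to proportions (divide by 100).
Σpᵢ² = 0.33² + 0.63² + 0.02² + 0.02² = 0.1089 + 0.3969 + 0.0004 + 0.0004 = 0.5066
B = 1 / 0.5066 = 1.9739
Bₛ = (B − 1)/(n − 1) = (1.9739 − 1)/(4 − 1) = 0.9739/3 = 0.3246

0.32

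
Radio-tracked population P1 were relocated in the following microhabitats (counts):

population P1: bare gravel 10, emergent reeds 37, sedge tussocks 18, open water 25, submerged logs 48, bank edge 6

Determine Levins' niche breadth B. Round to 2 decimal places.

4.36

Proportions for population P1 (n=144): 10/144=0.0694, 37/144=0.2569, 18/144=0.1250, 25/144=0.1736, 48/144=0.3333, 6/144=0.0417
Σpᵢ² = 0.0694² + 0.2569² + 0.1250² + 0.1736² + 0.3333² + 0.0417² = 0.004816 + 0.065998 + 0.015625 + 0.030137 + 0.111089 + 0.001739 = 0.229404
B = 1 / 0.229404 = 4.3591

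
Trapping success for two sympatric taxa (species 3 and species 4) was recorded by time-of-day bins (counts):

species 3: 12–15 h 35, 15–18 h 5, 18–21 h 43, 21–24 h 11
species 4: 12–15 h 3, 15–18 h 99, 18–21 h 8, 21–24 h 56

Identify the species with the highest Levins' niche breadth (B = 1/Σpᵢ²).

species 3

Proportions for species 3 (n=94): 35/94=0.3723, 5/94=0.0532, 43/94=0.4574, 11/94=0.1170
Proportions for species 4 (n=166): 3/166=0.0181, 99/166=0.5964, 8/166=0.0482, 56/166=0.3373
Σp_3ᵢ² = 0.3723² + 0.0532² + 0.4574² + 0.1170² = 0.138607 + 0.002830 + 0.209215 + 0.013689 = 0.364341
B_3 = 1 / 0.364341 = 2.7447
Σp_4ᵢ² = 0.0181² + 0.5964² + 0.0482² + 0.3373² = 0.000328 + 0.355693 + 0.002323 + 0.113771 = 0.472115
B_4 = 1 / 0.472115 = 2.1181
Highest B → broadest niche (most generalist): species 3 (B = 2.74).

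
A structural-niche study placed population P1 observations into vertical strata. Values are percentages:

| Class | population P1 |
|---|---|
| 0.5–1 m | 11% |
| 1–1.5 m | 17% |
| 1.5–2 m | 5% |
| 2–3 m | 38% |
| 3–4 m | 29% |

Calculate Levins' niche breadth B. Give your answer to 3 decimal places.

Convert percentages to proportions (divide by 100).
Σpᵢ² = 0.11² + 0.17² + 0.05² + 0.38² + 0.29² = 0.0121 + 0.0289 + 0.0025 + 0.1444 + 0.0841 = 0.2720
B = 1 / 0.2720 = 3.67647

3.676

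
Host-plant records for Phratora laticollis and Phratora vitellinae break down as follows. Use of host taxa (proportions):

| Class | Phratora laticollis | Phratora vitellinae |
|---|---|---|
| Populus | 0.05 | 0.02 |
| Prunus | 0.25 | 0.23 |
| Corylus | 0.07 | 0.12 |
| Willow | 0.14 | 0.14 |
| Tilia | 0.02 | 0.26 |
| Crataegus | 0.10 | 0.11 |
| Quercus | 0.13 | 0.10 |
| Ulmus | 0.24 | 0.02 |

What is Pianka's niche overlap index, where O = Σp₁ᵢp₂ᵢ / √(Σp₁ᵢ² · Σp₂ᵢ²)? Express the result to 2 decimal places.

0.69

Σ p₁ᵢp₂ᵢ = 0.0010 + 0.0575 + 0.0084 + 0.0196 + 0.0052 + 0.0110 + 0.0130 + 0.0048 = 0.1205
Σp_1ᵢ² = 0.05² + 0.25² + 0.07² + 0.14² + 0.02² + 0.10² + 0.13² + 0.24² = 0.0025 + 0.0625 + 0.0049 + 0.0196 + 0.0004 + 0.0100 + 0.0169 + 0.0576 = 0.1744
Σp_2ᵢ² = 0.02² + 0.23² + 0.12² + 0.14² + 0.26² + 0.11² + 0.10² + 0.02² = 0.0004 + 0.0529 + 0.0144 + 0.0196 + 0.0676 + 0.0121 + 0.0100 + 0.0004 = 0.1774
O = 0.1205 / √(0.1744 × 0.1774) = 0.1205 / 0.17589 = 0.6851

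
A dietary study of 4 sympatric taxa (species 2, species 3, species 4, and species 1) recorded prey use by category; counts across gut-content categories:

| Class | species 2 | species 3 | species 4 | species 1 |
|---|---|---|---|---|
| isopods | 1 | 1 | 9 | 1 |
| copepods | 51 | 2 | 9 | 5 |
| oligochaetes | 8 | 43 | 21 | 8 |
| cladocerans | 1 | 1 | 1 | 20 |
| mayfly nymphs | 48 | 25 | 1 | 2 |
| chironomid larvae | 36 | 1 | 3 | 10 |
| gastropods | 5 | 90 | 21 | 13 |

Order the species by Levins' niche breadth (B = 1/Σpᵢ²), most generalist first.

Proportions for species 2 (n=150): 1/150=0.0067, 51/150=0.3400, 8/150=0.0533, 1/150=0.0067, 48/150=0.3200, 36/150=0.2400, 5/150=0.0333
Proportions for species 3 (n=163): 1/163=0.0061, 2/163=0.0123, 43/163=0.2638, 1/163=0.0061, 25/163=0.1534, 1/163=0.0061, 90/163=0.5521
Proportions for species 4 (n=65): 9/65=0.1385, 9/65=0.1385, 21/65=0.3231, 1/65=0.0154, 1/65=0.0154, 3/65=0.0462, 21/65=0.3231
Proportions for species 1 (n=59): 1/59=0.0169, 5/59=0.0847, 8/59=0.1356, 20/59=0.3390, 2/59=0.0339, 10/59=0.1695, 13/59=0.2203
Σp_2ᵢ² = 0.0067² + 0.3400² + 0.0533² + 0.0067² + 0.3200² + 0.2400² + 0.0333² = 0.000045 + 0.115600 + 0.002841 + 0.000045 + 0.102400 + 0.057600 + 0.001109 = 0.279640
B_2 = 1 / 0.279640 = 3.5760
Σp_3ᵢ² = 0.0061² + 0.0123² + 0.2638² + 0.0061² + 0.1534² + 0.0061² + 0.5521² = 0.000037 + 0.000151 + 0.069590 + 0.000037 + 0.023532 + 0.000037 + 0.304814 = 0.398198
B_3 = 1 / 0.398198 = 2.5113
Σp_4ᵢ² = 0.1385² + 0.1385² + 0.3231² + 0.0154² + 0.0154² + 0.0462² + 0.3231² = 0.019182 + 0.019182 + 0.104394 + 0.000237 + 0.000237 + 0.002134 + 0.104394 = 0.249760
B_4 = 1 / 0.249760 = 4.0038
Σp_1ᵢ² = 0.0169² + 0.0847² + 0.1356² + 0.3390² + 0.0339² + 0.1695² + 0.2203² = 0.000286 + 0.007174 + 0.018387 + 0.114921 + 0.001149 + 0.028730 + 0.048532 = 0.219179
B_1 = 1 / 0.219179 = 4.5625
Ranking by B (broadest → narrowest): species 1 (4.56) > species 4 (4.00) > species 2 (3.58) > species 3 (2.51)

species 1 > species 4 > species 2 > species 3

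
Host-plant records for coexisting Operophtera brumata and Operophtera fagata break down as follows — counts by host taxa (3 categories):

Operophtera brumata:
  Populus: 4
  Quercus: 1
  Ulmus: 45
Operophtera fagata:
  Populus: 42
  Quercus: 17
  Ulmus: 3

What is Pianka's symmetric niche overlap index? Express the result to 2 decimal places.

0.16

Proportions for Operophtera brumata (n=50): 4/50=0.0800, 1/50=0.0200, 45/50=0.9000
Proportions for Operophtera fagata (n=62): 42/62=0.6774, 17/62=0.2742, 3/62=0.0484
Σ p₁ᵢp₂ᵢ = 0.054192 + 0.005484 + 0.043560 = 0.103236
Σp_1ᵢ² = 0.0800² + 0.0200² + 0.9000² = 0.006400 + 0.000400 + 0.810000 = 0.816800
Σp_2ᵢ² = 0.6774² + 0.2742² + 0.0484² = 0.458871 + 0.075186 + 0.002343 = 0.536400
O = 0.103236 / √(0.816800 × 0.536400) = 0.103236 / 0.6619150 = 0.1560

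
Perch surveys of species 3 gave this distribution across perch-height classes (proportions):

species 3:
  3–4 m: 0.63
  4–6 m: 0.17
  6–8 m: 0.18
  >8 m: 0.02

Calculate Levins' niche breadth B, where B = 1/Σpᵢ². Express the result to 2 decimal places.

Σpᵢ² = 0.63² + 0.17² + 0.18² + 0.02² = 0.3969 + 0.0289 + 0.0324 + 0.0004 = 0.4586
B = 1 / 0.4586 = 2.1805

2.18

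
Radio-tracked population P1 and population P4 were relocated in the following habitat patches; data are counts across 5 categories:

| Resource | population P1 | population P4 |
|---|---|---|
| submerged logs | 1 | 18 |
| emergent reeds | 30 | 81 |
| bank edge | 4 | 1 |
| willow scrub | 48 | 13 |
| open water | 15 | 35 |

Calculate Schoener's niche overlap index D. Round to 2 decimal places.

Proportions for population P1 (n=98): 1/98=0.0102, 30/98=0.3061, 4/98=0.0408, 48/98=0.4898, 15/98=0.1531
Proportions for population P4 (n=148): 18/148=0.1216, 81/148=0.5473, 1/148=0.0068, 13/148=0.0878, 35/148=0.2365
Σ|p₁ᵢ − p₂ᵢ| = 0.1114 + 0.2412 + 0.0340 + 0.4020 + 0.0834 = 0.8720
D = 1 − ½ × 0.8720 = 1 − 0.43600 = 0.56400

0.56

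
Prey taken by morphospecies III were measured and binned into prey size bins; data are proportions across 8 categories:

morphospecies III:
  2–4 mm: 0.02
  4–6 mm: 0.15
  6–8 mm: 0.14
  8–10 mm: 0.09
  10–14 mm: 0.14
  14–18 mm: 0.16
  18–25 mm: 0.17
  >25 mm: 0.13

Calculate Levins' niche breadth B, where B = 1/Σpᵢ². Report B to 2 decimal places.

Σpᵢ² = 0.02² + 0.15² + 0.14² + 0.09² + 0.14² + 0.16² + 0.17² + 0.13² = 0.0004 + 0.0225 + 0.0196 + 0.0081 + 0.0196 + 0.0256 + 0.0289 + 0.0169 = 0.1416
B = 1 / 0.1416 = 7.0621

7.06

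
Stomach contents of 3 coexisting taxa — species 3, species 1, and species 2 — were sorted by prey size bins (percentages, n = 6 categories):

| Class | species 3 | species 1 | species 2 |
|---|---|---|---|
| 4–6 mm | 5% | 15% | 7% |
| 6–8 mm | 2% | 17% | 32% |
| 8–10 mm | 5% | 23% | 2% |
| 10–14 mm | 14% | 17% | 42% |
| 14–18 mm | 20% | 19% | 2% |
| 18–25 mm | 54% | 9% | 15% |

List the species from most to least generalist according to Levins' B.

species 1 > species 2 > species 3

Convert percentages to proportions (divide by 100).
Σp_3ᵢ² = 0.05² + 0.02² + 0.05² + 0.14² + 0.20² + 0.54² = 0.0025 + 0.0004 + 0.0025 + 0.0196 + 0.0400 + 0.2916 = 0.3566
B_3 = 1 / 0.3566 = 2.8043
Σp_1ᵢ² = 0.15² + 0.17² + 0.23² + 0.17² + 0.19² + 0.09² = 0.0225 + 0.0289 + 0.0529 + 0.0289 + 0.0361 + 0.0081 = 0.1774
B_1 = 1 / 0.1774 = 5.6370
Σp_2ᵢ² = 0.07² + 0.32² + 0.02² + 0.42² + 0.02² + 0.15² = 0.0049 + 0.1024 + 0.0004 + 0.1764 + 0.0004 + 0.0225 = 0.3070
B_2 = 1 / 0.3070 = 3.2573
Ranking by B (broadest → narrowest): species 1 (5.64) > species 2 (3.26) > species 3 (2.80)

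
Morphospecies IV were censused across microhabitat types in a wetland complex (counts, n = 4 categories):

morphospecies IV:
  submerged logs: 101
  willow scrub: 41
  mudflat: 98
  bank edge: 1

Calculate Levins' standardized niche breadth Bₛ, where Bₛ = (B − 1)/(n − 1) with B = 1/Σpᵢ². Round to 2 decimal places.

0.57

Proportions for morphospecies IV (n=241): 101/241=0.4191, 41/241=0.1701, 98/241=0.4066, 1/241=0.0041
Σpᵢ² = 0.4191² + 0.1701² + 0.4066² + 0.0041² = 0.175645 + 0.028934 + 0.165324 + 0.000017 = 0.369920
B = 1 / 0.369920 = 2.7033
Bₛ = (B − 1)/(n − 1) = (2.7033 − 1)/(4 − 1) = 1.7033/3 = 0.5678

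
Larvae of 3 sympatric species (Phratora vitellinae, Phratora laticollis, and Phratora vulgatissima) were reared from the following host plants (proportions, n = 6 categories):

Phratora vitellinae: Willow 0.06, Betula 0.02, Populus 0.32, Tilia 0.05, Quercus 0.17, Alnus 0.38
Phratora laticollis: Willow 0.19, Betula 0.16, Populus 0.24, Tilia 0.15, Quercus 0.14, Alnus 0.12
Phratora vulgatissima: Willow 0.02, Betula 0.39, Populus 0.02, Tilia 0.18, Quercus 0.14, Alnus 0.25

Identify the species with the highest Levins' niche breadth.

Σp_viteᵢ² = 0.06² + 0.02² + 0.32² + 0.05² + 0.17² + 0.38² = 0.0036 + 0.0004 + 0.1024 + 0.0025 + 0.0289 + 0.1444 = 0.2822
B_vite = 1 / 0.2822 = 3.5436
Σp_latiᵢ² = 0.19² + 0.16² + 0.24² + 0.15² + 0.14² + 0.12² = 0.0361 + 0.0256 + 0.0576 + 0.0225 + 0.0196 + 0.0144 = 0.1758
B_lati = 1 / 0.1758 = 5.6883
Σp_vulgᵢ² = 0.02² + 0.39² + 0.02² + 0.18² + 0.14² + 0.25² = 0.0004 + 0.1521 + 0.0004 + 0.0324 + 0.0196 + 0.0625 = 0.2674
B_vulg = 1 / 0.2674 = 3.7397
Highest B → broadest niche (most generalist): Phratora laticollis (B = 5.69).

Phratora laticollis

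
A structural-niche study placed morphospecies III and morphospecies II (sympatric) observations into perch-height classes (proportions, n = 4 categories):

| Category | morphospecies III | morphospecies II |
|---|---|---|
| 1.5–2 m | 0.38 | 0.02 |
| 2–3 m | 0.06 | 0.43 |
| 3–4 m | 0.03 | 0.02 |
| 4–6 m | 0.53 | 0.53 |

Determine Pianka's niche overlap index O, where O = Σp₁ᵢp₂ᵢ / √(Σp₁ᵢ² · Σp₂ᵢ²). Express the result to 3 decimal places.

Σ p₁ᵢp₂ᵢ = 0.0076 + 0.0258 + 0.0006 + 0.2809 = 0.3149
Σp_1ᵢ² = 0.38² + 0.06² + 0.03² + 0.53² = 0.1444 + 0.0036 + 0.0009 + 0.2809 = 0.4298
Σp_2ᵢ² = 0.02² + 0.43² + 0.02² + 0.53² = 0.0004 + 0.1849 + 0.0004 + 0.2809 = 0.4666
O = 0.3149 / √(0.4298 × 0.4666) = 0.3149 / 0.447822 = 0.70318

0.703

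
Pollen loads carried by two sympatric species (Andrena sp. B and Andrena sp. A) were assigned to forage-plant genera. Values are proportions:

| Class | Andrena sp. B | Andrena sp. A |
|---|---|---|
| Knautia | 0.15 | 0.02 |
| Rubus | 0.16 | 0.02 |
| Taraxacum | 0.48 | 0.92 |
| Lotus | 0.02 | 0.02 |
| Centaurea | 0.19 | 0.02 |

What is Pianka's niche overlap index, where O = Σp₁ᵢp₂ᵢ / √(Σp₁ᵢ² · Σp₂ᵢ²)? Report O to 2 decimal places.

0.87

Σ p₁ᵢp₂ᵢ = 0.0030 + 0.0032 + 0.4416 + 0.0004 + 0.0038 = 0.4520
Σp_1ᵢ² = 0.15² + 0.16² + 0.48² + 0.02² + 0.19² = 0.0225 + 0.0256 + 0.2304 + 0.0004 + 0.0361 = 0.3150
Σp_2ᵢ² = 0.02² + 0.02² + 0.92² + 0.02² + 0.02² = 0.0004 + 0.0004 + 0.8464 + 0.0004 + 0.0004 = 0.8480
O = 0.4520 / √(0.3150 × 0.8480) = 0.4520 / 0.51684 = 0.8745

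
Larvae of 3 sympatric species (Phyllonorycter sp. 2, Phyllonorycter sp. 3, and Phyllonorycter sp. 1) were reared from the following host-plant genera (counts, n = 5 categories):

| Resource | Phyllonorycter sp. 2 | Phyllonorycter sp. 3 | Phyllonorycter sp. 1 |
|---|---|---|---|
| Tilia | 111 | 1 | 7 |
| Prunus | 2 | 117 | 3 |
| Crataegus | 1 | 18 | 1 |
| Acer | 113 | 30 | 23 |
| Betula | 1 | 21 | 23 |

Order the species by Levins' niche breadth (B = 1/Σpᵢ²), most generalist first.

Proportions for Phyllonorycter sp. 2 (n=228): 111/228=0.4868, 2/228=0.0088, 1/228=0.0044, 113/228=0.4956, 1/228=0.0044
Proportions for Phyllonorycter sp. 3 (n=187): 1/187=0.0053, 117/187=0.6257, 18/187=0.0963, 30/187=0.1604, 21/187=0.1123
Proportions for Phyllonorycter sp. 1 (n=57): 7/57=0.1228, 3/57=0.0526, 1/57=0.0175, 23/57=0.4035, 23/57=0.4035
Σp_2ᵢ² = 0.4868² + 0.0088² + 0.0044² + 0.4956² + 0.0044² = 0.236974 + 0.000077 + 0.000019 + 0.245619 + 0.000019 = 0.482708
B_2 = 1 / 0.482708 = 2.0716
Σp_3ᵢ² = 0.0053² + 0.6257² + 0.0963² + 0.1604² + 0.1123² = 0.000028 + 0.391500 + 0.009274 + 0.025728 + 0.012611 = 0.439141
B_3 = 1 / 0.439141 = 2.2772
Σp_1ᵢ² = 0.1228² + 0.0526² + 0.0175² + 0.4035² + 0.4035² = 0.015080 + 0.002767 + 0.000306 + 0.162812 + 0.162812 = 0.343777
B_1 = 1 / 0.343777 = 2.9089
Ranking by B (broadest → narrowest): Phyllonorycter sp. 1 (2.91) > Phyllonorycter sp. 3 (2.28) > Phyllonorycter sp. 2 (2.07)

Phyllonorycter sp. 1 > Phyllonorycter sp. 3 > Phyllonorycter sp. 2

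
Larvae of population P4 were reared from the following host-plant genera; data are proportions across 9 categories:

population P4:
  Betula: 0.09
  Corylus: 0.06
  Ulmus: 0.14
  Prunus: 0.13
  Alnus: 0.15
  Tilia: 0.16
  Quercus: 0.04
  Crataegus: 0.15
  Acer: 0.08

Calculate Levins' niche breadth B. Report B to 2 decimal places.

7.89

Σpᵢ² = 0.09² + 0.06² + 0.14² + 0.13² + 0.15² + 0.16² + 0.04² + 0.15² + 0.08² = 0.0081 + 0.0036 + 0.0196 + 0.0169 + 0.0225 + 0.0256 + 0.0016 + 0.0225 + 0.0064 = 0.1268
B = 1 / 0.1268 = 7.8864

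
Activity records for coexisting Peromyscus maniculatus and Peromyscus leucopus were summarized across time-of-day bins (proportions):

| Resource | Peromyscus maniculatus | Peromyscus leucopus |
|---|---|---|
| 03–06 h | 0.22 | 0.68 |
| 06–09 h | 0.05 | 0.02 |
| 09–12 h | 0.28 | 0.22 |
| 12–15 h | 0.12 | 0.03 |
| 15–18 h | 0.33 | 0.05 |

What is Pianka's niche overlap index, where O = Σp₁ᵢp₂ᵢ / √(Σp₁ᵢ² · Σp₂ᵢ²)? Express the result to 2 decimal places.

Σ p₁ᵢp₂ᵢ = 0.1496 + 0.0010 + 0.0616 + 0.0036 + 0.0165 = 0.2323
Σp_1ᵢ² = 0.22² + 0.05² + 0.28² + 0.12² + 0.33² = 0.0484 + 0.0025 + 0.0784 + 0.0144 + 0.1089 = 0.2526
Σp_2ᵢ² = 0.68² + 0.02² + 0.22² + 0.03² + 0.05² = 0.4624 + 0.0004 + 0.0484 + 0.0009 + 0.0025 = 0.5146
O = 0.2323 / √(0.2526 × 0.5146) = 0.2323 / 0.36054 = 0.6443

0.64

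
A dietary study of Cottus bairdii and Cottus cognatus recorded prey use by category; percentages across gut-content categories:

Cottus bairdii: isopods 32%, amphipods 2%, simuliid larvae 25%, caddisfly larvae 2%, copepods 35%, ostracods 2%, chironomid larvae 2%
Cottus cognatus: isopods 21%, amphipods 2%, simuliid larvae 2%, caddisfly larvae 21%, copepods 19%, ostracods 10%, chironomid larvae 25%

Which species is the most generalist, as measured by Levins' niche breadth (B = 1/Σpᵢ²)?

Cottus cognatus

Convert percentages to proportions (divide by 100).
Σp_bairᵢ² = 0.32² + 0.02² + 0.25² + 0.02² + 0.35² + 0.02² + 0.02² = 0.1024 + 0.0004 + 0.0625 + 0.0004 + 0.1225 + 0.0004 + 0.0004 = 0.2890
B_bair = 1 / 0.2890 = 3.4602
Σp_cognᵢ² = 0.21² + 0.02² + 0.02² + 0.21² + 0.19² + 0.10² + 0.25² = 0.0441 + 0.0004 + 0.0004 + 0.0441 + 0.0361 + 0.0100 + 0.0625 = 0.1976
B_cogn = 1 / 0.1976 = 5.0607
Highest B → broadest niche (most generalist): Cottus cognatus (B = 5.06).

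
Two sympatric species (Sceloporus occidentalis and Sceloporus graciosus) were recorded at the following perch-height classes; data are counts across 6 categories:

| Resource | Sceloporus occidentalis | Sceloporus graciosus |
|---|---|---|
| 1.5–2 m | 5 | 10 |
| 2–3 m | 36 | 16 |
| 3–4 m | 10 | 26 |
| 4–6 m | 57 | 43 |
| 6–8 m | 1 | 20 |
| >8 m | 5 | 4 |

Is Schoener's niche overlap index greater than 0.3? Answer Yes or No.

Proportions for Sceloporus occidentalis (n=114): 5/114=0.0439, 36/114=0.3158, 10/114=0.0877, 57/114=0.5000, 1/114=0.0088, 5/114=0.0439
Proportions for Sceloporus graciosus (n=119): 10/119=0.0840, 16/119=0.1345, 26/119=0.2185, 43/119=0.3613, 20/119=0.1681, 4/119=0.0336
Σ|p₁ᵢ − p₂ᵢ| = 0.0401 + 0.1813 + 0.1308 + 0.1387 + 0.1593 + 0.0103 = 0.6605
D = 1 − ½ × 0.6605 = 1 − 0.33025 = 0.66975
D = 0.66975 > 0.3 → Yes.

Yes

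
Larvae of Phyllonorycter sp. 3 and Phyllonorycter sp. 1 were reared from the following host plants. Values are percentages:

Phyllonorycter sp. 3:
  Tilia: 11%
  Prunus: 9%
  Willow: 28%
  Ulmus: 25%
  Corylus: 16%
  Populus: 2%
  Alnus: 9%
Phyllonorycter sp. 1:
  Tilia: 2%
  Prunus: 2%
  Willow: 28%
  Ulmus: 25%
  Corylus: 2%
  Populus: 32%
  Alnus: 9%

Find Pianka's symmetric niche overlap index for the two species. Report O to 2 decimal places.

0.73

Convert percentages to proportions (divide by 100).
Σ p₁ᵢp₂ᵢ = 0.0022 + 0.0018 + 0.0784 + 0.0625 + 0.0032 + 0.0064 + 0.0081 = 0.1626
Σp_1ᵢ² = 0.11² + 0.09² + 0.28² + 0.25² + 0.16² + 0.02² + 0.09² = 0.0121 + 0.0081 + 0.0784 + 0.0625 + 0.0256 + 0.0004 + 0.0081 = 0.1952
Σp_2ᵢ² = 0.02² + 0.02² + 0.28² + 0.25² + 0.02² + 0.32² + 0.09² = 0.0004 + 0.0004 + 0.0784 + 0.0625 + 0.0004 + 0.1024 + 0.0081 = 0.2526
O = 0.1626 / √(0.1952 × 0.2526) = 0.1626 / 0.22205 = 0.7323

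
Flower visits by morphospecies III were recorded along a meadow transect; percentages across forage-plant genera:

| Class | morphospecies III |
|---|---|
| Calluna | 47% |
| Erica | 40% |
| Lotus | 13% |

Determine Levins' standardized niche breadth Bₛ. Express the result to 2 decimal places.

Convert percentages to proportions (divide by 100).
Σpᵢ² = 0.47² + 0.40² + 0.13² = 0.2209 + 0.1600 + 0.0169 = 0.3978
B = 1 / 0.3978 = 2.5138
Bₛ = (B − 1)/(n − 1) = (2.5138 − 1)/(3 − 1) = 1.5138/2 = 0.7569

0.76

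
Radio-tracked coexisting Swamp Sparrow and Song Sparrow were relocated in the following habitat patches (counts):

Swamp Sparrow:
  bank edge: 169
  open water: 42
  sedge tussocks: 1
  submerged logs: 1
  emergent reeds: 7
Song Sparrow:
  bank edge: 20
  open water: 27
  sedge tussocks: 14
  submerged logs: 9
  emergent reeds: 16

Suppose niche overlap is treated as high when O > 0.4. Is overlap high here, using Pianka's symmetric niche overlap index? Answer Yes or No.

Proportions for Swamp Sparrow (n=220): 169/220=0.7682, 42/220=0.1909, 1/220=0.0045, 1/220=0.0045, 7/220=0.0318
Proportions for Song Sparrow (n=86): 20/86=0.2326, 27/86=0.3140, 14/86=0.1628, 9/86=0.1047, 16/86=0.1860
Σ p₁ᵢp₂ᵢ = 0.178683 + 0.059943 + 0.000733 + 0.000471 + 0.005915 = 0.245745
Σp_1ᵢ² = 0.7682² + 0.1909² + 0.0045² + 0.0045² + 0.0318² = 0.590131 + 0.036443 + 0.000020 + 0.000020 + 0.001011 = 0.627625
Σp_2ᵢ² = 0.2326² + 0.3140² + 0.1628² + 0.1047² + 0.1860² = 0.054103 + 0.098596 + 0.026504 + 0.010962 + 0.034596 = 0.224761
O = 0.245745 / √(0.627625 × 0.224761) = 0.245745 / 0.3755870 = 0.6543
O = 0.6543 > 0.4 → Yes.

Yes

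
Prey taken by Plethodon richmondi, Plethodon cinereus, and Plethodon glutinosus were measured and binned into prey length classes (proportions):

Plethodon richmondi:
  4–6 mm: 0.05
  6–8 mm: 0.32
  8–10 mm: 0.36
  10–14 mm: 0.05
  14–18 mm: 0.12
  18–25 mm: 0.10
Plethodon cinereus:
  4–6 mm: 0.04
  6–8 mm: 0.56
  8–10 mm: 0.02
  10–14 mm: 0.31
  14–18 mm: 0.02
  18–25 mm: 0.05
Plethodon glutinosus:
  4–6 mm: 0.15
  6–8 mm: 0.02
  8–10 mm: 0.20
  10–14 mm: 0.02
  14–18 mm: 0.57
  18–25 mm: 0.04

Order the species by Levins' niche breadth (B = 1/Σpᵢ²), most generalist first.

Σp_richᵢ² = 0.05² + 0.32² + 0.36² + 0.05² + 0.12² + 0.10² = 0.0025 + 0.1024 + 0.1296 + 0.0025 + 0.0144 + 0.0100 = 0.2614
B_rich = 1 / 0.2614 = 3.8256
Σp_cineᵢ² = 0.04² + 0.56² + 0.02² + 0.31² + 0.02² + 0.05² = 0.0016 + 0.3136 + 0.0004 + 0.0961 + 0.0004 + 0.0025 = 0.4146
B_cine = 1 / 0.4146 = 2.4120
Σp_glutᵢ² = 0.15² + 0.02² + 0.20² + 0.02² + 0.57² + 0.04² = 0.0225 + 0.0004 + 0.0400 + 0.0004 + 0.3249 + 0.0016 = 0.3898
B_glut = 1 / 0.3898 = 2.5654
Ranking by B (broadest → narrowest): Plethodon richmondi (3.83) > Plethodon glutinosus (2.57) > Plethodon cinereus (2.41)

Plethodon richmondi > Plethodon glutinosus > Plethodon cinereus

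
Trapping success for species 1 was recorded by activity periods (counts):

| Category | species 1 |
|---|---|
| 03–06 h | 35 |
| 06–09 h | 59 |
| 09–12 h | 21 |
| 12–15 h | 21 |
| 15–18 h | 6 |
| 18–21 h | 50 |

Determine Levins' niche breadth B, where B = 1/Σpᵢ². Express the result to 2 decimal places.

Proportions for species 1 (n=192): 35/192=0.1823, 59/192=0.3073, 21/192=0.1094, 21/192=0.1094, 6/192=0.0313, 50/192=0.2604
Σpᵢ² = 0.1823² + 0.3073² + 0.1094² + 0.1094² + 0.0313² + 0.2604² = 0.033233 + 0.094433 + 0.011968 + 0.011968 + 0.000980 + 0.067808 = 0.220390
B = 1 / 0.220390 = 4.5374

4.54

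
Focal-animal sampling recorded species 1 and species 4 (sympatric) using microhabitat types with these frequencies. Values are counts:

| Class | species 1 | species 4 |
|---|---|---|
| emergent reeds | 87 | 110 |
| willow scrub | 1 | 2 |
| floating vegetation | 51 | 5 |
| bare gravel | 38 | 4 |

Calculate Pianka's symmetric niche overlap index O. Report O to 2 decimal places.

0.84

Proportions for species 1 (n=177): 87/177=0.4915, 1/177=0.0056, 51/177=0.2881, 38/177=0.2147
Proportions for species 4 (n=121): 110/121=0.9091, 2/121=0.0165, 5/121=0.0413, 4/121=0.0331
Σ p₁ᵢp₂ᵢ = 0.446823 + 0.000092 + 0.011899 + 0.007107 = 0.465921
Σp_1ᵢ² = 0.4915² + 0.0056² + 0.2881² + 0.2147² = 0.241572 + 0.000031 + 0.083002 + 0.046096 = 0.370701
Σp_2ᵢ² = 0.9091² + 0.0165² + 0.0413² + 0.0331² = 0.826463 + 0.000272 + 0.001706 + 0.001096 = 0.829537
O = 0.465921 / √(0.370701 × 0.829537) = 0.465921 / 0.5545360 = 0.8402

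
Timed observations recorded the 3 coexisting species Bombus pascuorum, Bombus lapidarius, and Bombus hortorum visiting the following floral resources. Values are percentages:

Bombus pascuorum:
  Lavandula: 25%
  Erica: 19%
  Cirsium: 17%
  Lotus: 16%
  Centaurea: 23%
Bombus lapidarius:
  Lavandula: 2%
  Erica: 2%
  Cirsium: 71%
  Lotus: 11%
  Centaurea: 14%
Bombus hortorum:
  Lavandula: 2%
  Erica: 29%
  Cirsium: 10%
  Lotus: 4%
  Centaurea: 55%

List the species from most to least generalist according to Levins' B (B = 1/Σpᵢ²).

Bombus pascuorum > Bombus hortorum > Bombus lapidarius

Convert percentages to proportions (divide by 100).
Σp_pascᵢ² = 0.25² + 0.19² + 0.17² + 0.16² + 0.23² = 0.0625 + 0.0361 + 0.0289 + 0.0256 + 0.0529 = 0.2060
B_pasc = 1 / 0.2060 = 4.8544
Σp_lapiᵢ² = 0.02² + 0.02² + 0.71² + 0.11² + 0.14² = 0.0004 + 0.0004 + 0.5041 + 0.0121 + 0.0196 = 0.5366
B_lapi = 1 / 0.5366 = 1.8636
Σp_hortᵢ² = 0.02² + 0.29² + 0.10² + 0.04² + 0.55² = 0.0004 + 0.0841 + 0.0100 + 0.0016 + 0.3025 = 0.3986
B_hort = 1 / 0.3986 = 2.5088
Ranking by B (broadest → narrowest): Bombus pascuorum (4.85) > Bombus hortorum (2.51) > Bombus lapidarius (1.86)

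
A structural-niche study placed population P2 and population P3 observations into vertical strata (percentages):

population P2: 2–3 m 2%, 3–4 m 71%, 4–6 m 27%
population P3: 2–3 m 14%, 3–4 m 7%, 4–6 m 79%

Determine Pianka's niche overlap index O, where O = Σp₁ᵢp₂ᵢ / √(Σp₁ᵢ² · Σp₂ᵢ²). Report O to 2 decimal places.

Convert percentages to proportions (divide by 100).
Σ p₁ᵢp₂ᵢ = 0.0028 + 0.0497 + 0.2133 = 0.2658
Σp_1ᵢ² = 0.02² + 0.71² + 0.27² = 0.0004 + 0.5041 + 0.0729 = 0.5774
Σp_2ᵢ² = 0.14² + 0.07² + 0.79² = 0.0196 + 0.0049 + 0.6241 = 0.6486
O = 0.2658 / √(0.5774 × 0.6486) = 0.2658 / 0.61197 = 0.4343

0.43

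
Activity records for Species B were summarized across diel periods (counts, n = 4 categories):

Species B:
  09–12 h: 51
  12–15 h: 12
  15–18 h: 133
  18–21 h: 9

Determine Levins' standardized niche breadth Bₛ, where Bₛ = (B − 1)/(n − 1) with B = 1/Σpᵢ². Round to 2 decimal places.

0.35

Proportions for Species B (n=205): 51/205=0.2488, 12/205=0.0585, 133/205=0.6488, 9/205=0.0439
Σpᵢ² = 0.2488² + 0.0585² + 0.6488² + 0.0439² = 0.061901 + 0.003422 + 0.420941 + 0.001927 = 0.488191
B = 1 / 0.488191 = 2.0484
Bₛ = (B − 1)/(n − 1) = (2.0484 − 1)/(4 − 1) = 1.0484/3 = 0.3495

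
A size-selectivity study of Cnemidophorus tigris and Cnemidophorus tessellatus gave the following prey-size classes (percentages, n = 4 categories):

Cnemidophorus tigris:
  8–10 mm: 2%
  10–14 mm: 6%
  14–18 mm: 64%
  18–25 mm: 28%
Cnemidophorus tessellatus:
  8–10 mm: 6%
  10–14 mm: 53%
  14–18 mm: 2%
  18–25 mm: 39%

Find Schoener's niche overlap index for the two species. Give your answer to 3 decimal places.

Convert percentages to proportions (divide by 100).
Σ|p₁ᵢ − p₂ᵢ| = 0.04 + 0.47 + 0.62 + 0.11 = 1.24
D = 1 − ½ × 1.24 = 1 − 0.620 = 0.38000

0.380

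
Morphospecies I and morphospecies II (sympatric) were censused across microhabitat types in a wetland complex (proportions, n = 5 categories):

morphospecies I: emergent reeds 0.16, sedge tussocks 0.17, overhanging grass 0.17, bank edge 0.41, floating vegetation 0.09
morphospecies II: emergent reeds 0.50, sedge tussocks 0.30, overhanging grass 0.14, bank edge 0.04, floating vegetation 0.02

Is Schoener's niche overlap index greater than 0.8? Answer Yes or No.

Σ|p₁ᵢ − p₂ᵢ| = 0.34 + 0.13 + 0.03 + 0.37 + 0.07 = 0.94
D = 1 − ½ × 0.94 = 1 − 0.470 = 0.5300
D = 0.5300 < 0.8 → No.

No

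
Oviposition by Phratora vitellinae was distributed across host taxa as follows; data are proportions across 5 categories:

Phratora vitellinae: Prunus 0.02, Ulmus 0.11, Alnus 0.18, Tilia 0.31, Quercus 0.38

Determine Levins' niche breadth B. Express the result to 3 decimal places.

3.504

Σpᵢ² = 0.02² + 0.11² + 0.18² + 0.31² + 0.38² = 0.0004 + 0.0121 + 0.0324 + 0.0961 + 0.1444 = 0.2854
B = 1 / 0.2854 = 3.50385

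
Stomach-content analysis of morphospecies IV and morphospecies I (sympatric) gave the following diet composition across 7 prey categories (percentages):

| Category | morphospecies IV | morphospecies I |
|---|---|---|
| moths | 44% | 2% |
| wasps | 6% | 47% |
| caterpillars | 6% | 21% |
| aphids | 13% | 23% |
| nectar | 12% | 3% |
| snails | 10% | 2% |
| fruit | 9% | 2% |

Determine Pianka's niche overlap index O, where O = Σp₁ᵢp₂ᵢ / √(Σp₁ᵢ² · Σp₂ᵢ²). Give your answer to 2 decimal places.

0.31

Convert percentages to proportions (divide by 100).
Σ p₁ᵢp₂ᵢ = 0.0088 + 0.0282 + 0.0126 + 0.0299 + 0.0036 + 0.0020 + 0.0018 = 0.0869
Σp_1ᵢ² = 0.44² + 0.06² + 0.06² + 0.13² + 0.12² + 0.10² + 0.09² = 0.1936 + 0.0036 + 0.0036 + 0.0169 + 0.0144 + 0.0100 + 0.0081 = 0.2502
Σp_2ᵢ² = 0.02² + 0.47² + 0.21² + 0.23² + 0.03² + 0.02² + 0.02² = 0.0004 + 0.2209 + 0.0441 + 0.0529 + 0.0009 + 0.0004 + 0.0004 = 0.3200
O = 0.0869 / √(0.2502 × 0.3200) = 0.0869 / 0.28296 = 0.3071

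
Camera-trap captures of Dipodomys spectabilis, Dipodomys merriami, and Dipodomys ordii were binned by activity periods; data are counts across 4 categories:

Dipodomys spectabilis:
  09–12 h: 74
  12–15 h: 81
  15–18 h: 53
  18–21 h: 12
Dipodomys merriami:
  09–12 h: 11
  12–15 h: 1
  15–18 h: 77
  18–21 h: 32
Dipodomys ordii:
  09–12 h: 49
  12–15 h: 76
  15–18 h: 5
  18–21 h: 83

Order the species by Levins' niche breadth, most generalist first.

Proportions for Dipodomys spectabilis (n=220): 74/220=0.3364, 81/220=0.3682, 53/220=0.2409, 12/220=0.0545
Proportions for Dipodomys merriami (n=121): 11/121=0.0909, 1/121=0.0083, 77/121=0.6364, 32/121=0.2645
Proportions for Dipodomys ordii (n=213): 49/213=0.2300, 76/213=0.3568, 5/213=0.0235, 83/213=0.3897
Σp_specᵢ² = 0.3364² + 0.3682² + 0.2409² + 0.0545² = 0.113165 + 0.135571 + 0.058033 + 0.002970 = 0.309739
B_spec = 1 / 0.309739 = 3.2285
Σp_merrᵢ² = 0.0909² + 0.0083² + 0.6364² + 0.2645² = 0.008263 + 0.000069 + 0.405005 + 0.069960 = 0.483297
B_merr = 1 / 0.483297 = 2.0691
Σp_ordiᵢ² = 0.2300² + 0.3568² + 0.0235² + 0.3897² = 0.052900 + 0.127306 + 0.000552 + 0.151866 = 0.332624
B_ordi = 1 / 0.332624 = 3.0064
Ranking by B (broadest → narrowest): Dipodomys spectabilis (3.23) > Dipodomys ordii (3.01) > Dipodomys merriami (2.07)

Dipodomys spectabilis > Dipodomys ordii > Dipodomys merriami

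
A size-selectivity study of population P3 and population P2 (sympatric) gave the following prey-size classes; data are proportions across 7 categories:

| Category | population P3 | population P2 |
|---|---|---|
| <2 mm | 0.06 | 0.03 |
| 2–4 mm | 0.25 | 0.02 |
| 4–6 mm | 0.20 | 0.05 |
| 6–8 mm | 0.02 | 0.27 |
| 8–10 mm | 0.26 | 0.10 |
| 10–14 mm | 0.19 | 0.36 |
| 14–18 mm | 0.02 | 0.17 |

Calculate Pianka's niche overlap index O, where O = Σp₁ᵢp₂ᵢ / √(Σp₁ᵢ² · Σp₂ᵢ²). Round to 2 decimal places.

Σ p₁ᵢp₂ᵢ = 0.0018 + 0.0050 + 0.0100 + 0.0054 + 0.0260 + 0.0684 + 0.0034 = 0.1200
Σp_1ᵢ² = 0.06² + 0.25² + 0.20² + 0.02² + 0.26² + 0.19² + 0.02² = 0.0036 + 0.0625 + 0.0400 + 0.0004 + 0.0676 + 0.0361 + 0.0004 = 0.2106
Σp_2ᵢ² = 0.03² + 0.02² + 0.05² + 0.27² + 0.10² + 0.36² + 0.17² = 0.0009 + 0.0004 + 0.0025 + 0.0729 + 0.0100 + 0.1296 + 0.0289 = 0.2452
O = 0.1200 / √(0.2106 × 0.2452) = 0.1200 / 0.22724 = 0.5281

0.53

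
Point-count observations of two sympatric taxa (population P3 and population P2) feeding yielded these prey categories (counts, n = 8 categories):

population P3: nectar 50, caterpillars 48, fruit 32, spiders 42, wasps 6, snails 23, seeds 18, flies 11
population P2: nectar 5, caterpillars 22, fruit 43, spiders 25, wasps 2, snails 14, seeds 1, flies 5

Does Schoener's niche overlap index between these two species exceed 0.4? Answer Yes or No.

Proportions for population P3 (n=230): 50/230=0.2174, 48/230=0.2087, 32/230=0.1391, 42/230=0.1826, 6/230=0.0261, 23/230=0.1000, 18/230=0.0783, 11/230=0.0478
Proportions for population P2 (n=117): 5/117=0.0427, 22/117=0.1880, 43/117=0.3675, 25/117=0.2137, 2/117=0.0171, 14/117=0.1197, 1/117=0.0085, 5/117=0.0427
Σ|p₁ᵢ − p₂ᵢ| = 0.1747 + 0.0207 + 0.2284 + 0.0311 + 0.0090 + 0.0197 + 0.0698 + 0.0051 = 0.5585
D = 1 − ½ × 0.5585 = 1 − 0.27925 = 0.72075
D = 0.72075 > 0.4 → Yes.

Yes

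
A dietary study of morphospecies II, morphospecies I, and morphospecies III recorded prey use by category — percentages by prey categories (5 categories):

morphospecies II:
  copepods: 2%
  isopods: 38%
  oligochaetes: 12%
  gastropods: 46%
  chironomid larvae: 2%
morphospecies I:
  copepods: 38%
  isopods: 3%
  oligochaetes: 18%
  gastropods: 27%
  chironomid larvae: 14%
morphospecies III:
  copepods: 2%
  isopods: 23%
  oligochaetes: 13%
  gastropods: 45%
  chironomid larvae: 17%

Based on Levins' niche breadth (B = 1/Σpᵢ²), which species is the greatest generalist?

Convert percentages to proportions (divide by 100).
Σp_IIᵢ² = 0.02² + 0.38² + 0.12² + 0.46² + 0.02² = 0.0004 + 0.1444 + 0.0144 + 0.2116 + 0.0004 = 0.3712
B_II = 1 / 0.3712 = 2.6940
Σp_Iᵢ² = 0.38² + 0.03² + 0.18² + 0.27² + 0.14² = 0.1444 + 0.0009 + 0.0324 + 0.0729 + 0.0196 = 0.2702
B_I = 1 / 0.2702 = 3.7010
Σp_IIIᵢ² = 0.02² + 0.23² + 0.13² + 0.45² + 0.17² = 0.0004 + 0.0529 + 0.0169 + 0.2025 + 0.0289 = 0.3016
B_III = 1 / 0.3016 = 3.3156
Highest B → broadest niche (most generalist): morphospecies I (B = 3.70).

morphospecies I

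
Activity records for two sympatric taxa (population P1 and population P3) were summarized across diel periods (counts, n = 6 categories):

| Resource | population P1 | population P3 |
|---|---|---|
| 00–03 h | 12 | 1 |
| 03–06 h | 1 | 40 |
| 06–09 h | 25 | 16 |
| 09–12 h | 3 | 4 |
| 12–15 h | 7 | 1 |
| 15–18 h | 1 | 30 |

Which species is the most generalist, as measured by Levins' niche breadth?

population P3

Proportions for population P1 (n=49): 12/49=0.2449, 1/49=0.0204, 25/49=0.5102, 3/49=0.0612, 7/49=0.1429, 1/49=0.0204
Proportions for population P3 (n=92): 1/92=0.0109, 40/92=0.4348, 16/92=0.1739, 4/92=0.0435, 1/92=0.0109, 30/92=0.3261
Σp_P1ᵢ² = 0.2449² + 0.0204² + 0.5102² + 0.0612² + 0.1429² + 0.0204² = 0.059976 + 0.000416 + 0.260304 + 0.003745 + 0.020420 + 0.000416 = 0.345277
B_P1 = 1 / 0.345277 = 2.8962
Σp_P3ᵢ² = 0.0109² + 0.4348² + 0.1739² + 0.0435² + 0.0109² + 0.3261² = 0.000119 + 0.189051 + 0.030241 + 0.001892 + 0.000119 + 0.106341 = 0.327763
B_P3 = 1 / 0.327763 = 3.0510
Highest B → broadest niche (most generalist): population P3 (B = 3.05).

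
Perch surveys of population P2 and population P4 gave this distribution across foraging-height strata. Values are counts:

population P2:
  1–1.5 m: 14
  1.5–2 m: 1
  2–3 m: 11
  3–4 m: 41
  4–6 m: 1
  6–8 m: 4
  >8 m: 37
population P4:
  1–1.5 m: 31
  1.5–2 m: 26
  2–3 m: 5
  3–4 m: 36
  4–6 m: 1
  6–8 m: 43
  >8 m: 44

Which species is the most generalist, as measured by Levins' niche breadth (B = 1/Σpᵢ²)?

population P4

Proportions for population P2 (n=109): 14/109=0.1284, 1/109=0.0092, 11/109=0.1009, 41/109=0.3761, 1/109=0.0092, 4/109=0.0367, 37/109=0.3394
Proportions for population P4 (n=186): 31/186=0.1667, 26/186=0.1398, 5/186=0.0269, 36/186=0.1935, 1/186=0.0054, 43/186=0.2312, 44/186=0.2366
Σp_P2ᵢ² = 0.1284² + 0.0092² + 0.1009² + 0.3761² + 0.0092² + 0.0367² + 0.3394² = 0.016487 + 0.000085 + 0.010181 + 0.141451 + 0.000085 + 0.001347 + 0.115192 = 0.284828
B_P2 = 1 / 0.284828 = 3.5109
Σp_P4ᵢ² = 0.1667² + 0.1398² + 0.0269² + 0.1935² + 0.0054² + 0.2312² + 0.2366² = 0.027789 + 0.019544 + 0.000724 + 0.037442 + 0.000029 + 0.053453 + 0.055980 = 0.194961
B_P4 = 1 / 0.194961 = 5.1292
Highest B → broadest niche (most generalist): population P4 (B = 5.13).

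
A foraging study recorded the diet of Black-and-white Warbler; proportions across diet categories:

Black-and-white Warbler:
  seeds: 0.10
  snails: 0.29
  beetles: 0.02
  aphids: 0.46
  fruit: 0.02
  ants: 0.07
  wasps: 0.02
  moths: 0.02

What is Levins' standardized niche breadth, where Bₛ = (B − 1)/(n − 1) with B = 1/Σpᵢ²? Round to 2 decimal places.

Σpᵢ² = 0.10² + 0.29² + 0.02² + 0.46² + 0.02² + 0.07² + 0.02² + 0.02² = 0.0100 + 0.0841 + 0.0004 + 0.2116 + 0.0004 + 0.0049 + 0.0004 + 0.0004 = 0.3122
B = 1 / 0.3122 = 3.2031
Bₛ = (B − 1)/(n − 1) = (3.2031 − 1)/(8 − 1) = 2.2031/7 = 0.3147

0.31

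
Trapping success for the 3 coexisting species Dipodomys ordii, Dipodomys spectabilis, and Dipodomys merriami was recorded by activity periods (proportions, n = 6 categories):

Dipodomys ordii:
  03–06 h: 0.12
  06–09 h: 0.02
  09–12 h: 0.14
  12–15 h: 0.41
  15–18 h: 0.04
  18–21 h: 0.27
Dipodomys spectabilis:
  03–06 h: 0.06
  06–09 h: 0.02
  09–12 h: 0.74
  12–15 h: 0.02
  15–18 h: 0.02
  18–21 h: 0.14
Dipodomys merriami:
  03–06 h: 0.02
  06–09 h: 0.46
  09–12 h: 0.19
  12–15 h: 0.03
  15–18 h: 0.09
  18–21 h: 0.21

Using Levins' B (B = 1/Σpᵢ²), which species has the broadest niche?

Dipodomys ordii

Σp_ordiᵢ² = 0.12² + 0.02² + 0.14² + 0.41² + 0.04² + 0.27² = 0.0144 + 0.0004 + 0.0196 + 0.1681 + 0.0016 + 0.0729 = 0.2770
B_ordi = 1 / 0.2770 = 3.6101
Σp_specᵢ² = 0.06² + 0.02² + 0.74² + 0.02² + 0.02² + 0.14² = 0.0036 + 0.0004 + 0.5476 + 0.0004 + 0.0004 + 0.0196 = 0.5720
B_spec = 1 / 0.5720 = 1.7483
Σp_merrᵢ² = 0.02² + 0.46² + 0.19² + 0.03² + 0.09² + 0.21² = 0.0004 + 0.2116 + 0.0361 + 0.0009 + 0.0081 + 0.0441 = 0.3012
B_merr = 1 / 0.3012 = 3.3201
Highest B → broadest niche (most generalist): Dipodomys ordii (B = 3.61).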